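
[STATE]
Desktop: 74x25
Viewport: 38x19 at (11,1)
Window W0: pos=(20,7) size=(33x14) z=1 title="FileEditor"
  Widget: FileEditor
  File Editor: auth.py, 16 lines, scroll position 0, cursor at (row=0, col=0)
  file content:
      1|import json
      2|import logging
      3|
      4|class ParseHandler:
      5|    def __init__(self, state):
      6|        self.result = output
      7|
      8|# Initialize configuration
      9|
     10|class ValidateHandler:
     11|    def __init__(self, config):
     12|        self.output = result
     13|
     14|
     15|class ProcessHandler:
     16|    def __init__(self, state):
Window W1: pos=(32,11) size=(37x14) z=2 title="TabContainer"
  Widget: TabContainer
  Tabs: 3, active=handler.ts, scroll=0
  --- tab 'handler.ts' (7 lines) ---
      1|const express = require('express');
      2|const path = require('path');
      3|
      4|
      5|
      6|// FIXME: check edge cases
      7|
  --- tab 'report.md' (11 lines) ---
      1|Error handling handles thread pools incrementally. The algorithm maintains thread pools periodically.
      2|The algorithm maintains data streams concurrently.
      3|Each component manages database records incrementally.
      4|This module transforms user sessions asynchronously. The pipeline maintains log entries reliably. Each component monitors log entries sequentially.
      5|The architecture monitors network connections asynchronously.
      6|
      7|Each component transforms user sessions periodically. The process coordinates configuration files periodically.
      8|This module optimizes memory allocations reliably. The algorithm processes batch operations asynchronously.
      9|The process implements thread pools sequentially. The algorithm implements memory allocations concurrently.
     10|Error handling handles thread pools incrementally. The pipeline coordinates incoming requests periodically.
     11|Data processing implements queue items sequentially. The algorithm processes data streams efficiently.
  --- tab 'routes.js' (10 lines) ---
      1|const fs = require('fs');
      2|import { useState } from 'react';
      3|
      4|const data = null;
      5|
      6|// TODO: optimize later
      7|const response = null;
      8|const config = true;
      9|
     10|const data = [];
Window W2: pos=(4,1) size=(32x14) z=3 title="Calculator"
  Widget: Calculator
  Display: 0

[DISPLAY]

━━━━━━━━━━━━━━━━━━━━━━━━┓             
lator                   ┃             
────────────────────────┨             
                       0┃             
──┬───┬───┐             ┃             
8 │ 9 │ ÷ │             ┃             
──┼───┼───┤             ┃━━━━━━━━━━━━━
5 │ 6 │ × │             ┃             
──┼───┼───┤             ┃─────────────
2 │ 3 │ - │             ┃             
──┼───┼───┤             ┃━━━━━━━━━━━━━
. │ = │ + │             ┃bContainer   
──┴───┴───┘             ┃─────────────
━━━━━━━━━━━━━━━━━━━━━━━━┛ndler.ts]│ re
         ┃        sel┃────────────────
         ┃           ┃const express = 
         ┃# Initializ┃const path = req
         ┃           ┃                
         ┃class Valid┃                


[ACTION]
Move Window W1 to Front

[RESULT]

━━━━━━━━━━━━━━━━━━━━━━━━┓             
lator                   ┃             
────────────────────────┨             
                       0┃             
──┬───┬───┐             ┃             
8 │ 9 │ ÷ │             ┃             
──┼───┼───┤             ┃━━━━━━━━━━━━━
5 │ 6 │ × │             ┃             
──┼───┼───┤             ┃─────────────
2 │ 3 │ - │             ┃             
──┼───┼───┤          ┏━━━━━━━━━━━━━━━━
. │ = │ + │          ┃ TabContainer   
──┴───┴───┘          ┠────────────────
━━━━━━━━━━━━━━━━━━━━━┃[handler.ts]│ re
         ┃        sel┃────────────────
         ┃           ┃const express = 
         ┃# Initializ┃const path = req
         ┃           ┃                
         ┃class Valid┃                


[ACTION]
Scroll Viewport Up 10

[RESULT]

                                      
━━━━━━━━━━━━━━━━━━━━━━━━┓             
lator                   ┃             
────────────────────────┨             
                       0┃             
──┬───┬───┐             ┃             
8 │ 9 │ ÷ │             ┃             
──┼───┼───┤             ┃━━━━━━━━━━━━━
5 │ 6 │ × │             ┃             
──┼───┼───┤             ┃─────────────
2 │ 3 │ - │             ┃             
──┼───┼───┤          ┏━━━━━━━━━━━━━━━━
. │ = │ + │          ┃ TabContainer   
──┴───┴───┘          ┠────────────────
━━━━━━━━━━━━━━━━━━━━━┃[handler.ts]│ re
         ┃        sel┃────────────────
         ┃           ┃const express = 
         ┃# Initializ┃const path = req
         ┃           ┃                


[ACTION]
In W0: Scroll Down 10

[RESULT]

                                      
━━━━━━━━━━━━━━━━━━━━━━━━┓             
lator                   ┃             
────────────────────────┨             
                       0┃             
──┬───┬───┐             ┃             
8 │ 9 │ ÷ │             ┃             
──┼───┼───┤             ┃━━━━━━━━━━━━━
5 │ 6 │ × │             ┃             
──┼───┼───┤             ┃─────────────
2 │ 3 │ - │             ┃             
──┼───┼───┤          ┏━━━━━━━━━━━━━━━━
. │ = │ + │          ┃ TabContainer   
──┴───┴───┘          ┠────────────────
━━━━━━━━━━━━━━━━━━━━━┃[handler.ts]│ re
         ┃        sel┃────────────────
         ┃           ┃const express = 
         ┃           ┃const path = req
         ┃class Proce┃                


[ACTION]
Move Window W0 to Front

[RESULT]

                                      
━━━━━━━━━━━━━━━━━━━━━━━━┓             
lator                   ┃             
────────────────────────┨             
                       0┃             
──┬───┬───┐             ┃             
8 │ 9 │ ÷ │             ┃             
──┼───┼──┏━━━━━━━━━━━━━━━━━━━━━━━━━━━━
5 │ 6 │ ×┃ FileEditor                 
──┼───┼──┠────────────────────────────
2 │ 3 │ -┃                            
──┼───┼──┃# Initialize configuration  
. │ = │ +┃                            
──┴───┴──┃class ValidateHandler:      
━━━━━━━━━┃    def __init__(self, confi
         ┃        self.output = result
         ┃                            
         ┃                            
         ┃class ProcessHandler:       


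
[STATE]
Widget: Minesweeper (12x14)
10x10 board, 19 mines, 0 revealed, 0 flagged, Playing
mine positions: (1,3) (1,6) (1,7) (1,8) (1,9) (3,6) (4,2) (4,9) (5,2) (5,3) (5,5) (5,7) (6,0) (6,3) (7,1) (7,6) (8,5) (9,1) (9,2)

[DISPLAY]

■■■■■■■■■■  
■■■■■■■■■■  
■■■■■■■■■■  
■■■■■■■■■■  
■■■■■■■■■■  
■■■■■■■■■■  
■■■■■■■■■■  
■■■■■■■■■■  
■■■■■■■■■■  
■■■■■■■■■■  
            
            
            
            


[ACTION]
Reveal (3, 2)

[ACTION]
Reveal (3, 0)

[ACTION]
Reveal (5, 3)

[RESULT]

  1■■■■■■■  
  1✹■■✹✹✹✹  
  1■■■■■■■  
 11■■■✹■■■  
 2✹■■■■■■✹  
13✹✹■✹■✹■■  
✹■■✹■■■■■■  
■✹■■■■✹■■■  
■■■■■✹■■■■  
■✹✹■■■■■■■  
            
            
            
            


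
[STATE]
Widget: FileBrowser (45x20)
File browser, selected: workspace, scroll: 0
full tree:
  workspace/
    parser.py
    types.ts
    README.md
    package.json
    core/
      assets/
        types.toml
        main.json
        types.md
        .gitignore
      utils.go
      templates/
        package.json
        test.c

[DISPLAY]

> [-] workspace/                             
    parser.py                                
    types.ts                                 
    README.md                                
    package.json                             
    [+] core/                                
                                             
                                             
                                             
                                             
                                             
                                             
                                             
                                             
                                             
                                             
                                             
                                             
                                             
                                             


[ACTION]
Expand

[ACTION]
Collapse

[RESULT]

> [+] workspace/                             
                                             
                                             
                                             
                                             
                                             
                                             
                                             
                                             
                                             
                                             
                                             
                                             
                                             
                                             
                                             
                                             
                                             
                                             
                                             


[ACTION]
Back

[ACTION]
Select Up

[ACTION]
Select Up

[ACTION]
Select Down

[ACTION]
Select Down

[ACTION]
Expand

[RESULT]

> [-] workspace/                             
    parser.py                                
    types.ts                                 
    README.md                                
    package.json                             
    [+] core/                                
                                             
                                             
                                             
                                             
                                             
                                             
                                             
                                             
                                             
                                             
                                             
                                             
                                             
                                             


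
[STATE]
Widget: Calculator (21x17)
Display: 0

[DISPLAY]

                    0
┌───┬───┬───┬───┐    
│ 7 │ 8 │ 9 │ ÷ │    
├───┼───┼───┼───┤    
│ 4 │ 5 │ 6 │ × │    
├───┼───┼───┼───┤    
│ 1 │ 2 │ 3 │ - │    
├───┼───┼───┼───┤    
│ 0 │ . │ = │ + │    
├───┼───┼───┼───┤    
│ C │ MC│ MR│ M+│    
└───┴───┴───┴───┘    
                     
                     
                     
                     
                     


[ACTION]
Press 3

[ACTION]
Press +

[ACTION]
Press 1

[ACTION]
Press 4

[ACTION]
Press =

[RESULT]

                   17
┌───┬───┬───┬───┐    
│ 7 │ 8 │ 9 │ ÷ │    
├───┼───┼───┼───┤    
│ 4 │ 5 │ 6 │ × │    
├───┼───┼───┼───┤    
│ 1 │ 2 │ 3 │ - │    
├───┼───┼───┼───┤    
│ 0 │ . │ = │ + │    
├───┼───┼───┼───┤    
│ C │ MC│ MR│ M+│    
└───┴───┴───┴───┘    
                     
                     
                     
                     
                     


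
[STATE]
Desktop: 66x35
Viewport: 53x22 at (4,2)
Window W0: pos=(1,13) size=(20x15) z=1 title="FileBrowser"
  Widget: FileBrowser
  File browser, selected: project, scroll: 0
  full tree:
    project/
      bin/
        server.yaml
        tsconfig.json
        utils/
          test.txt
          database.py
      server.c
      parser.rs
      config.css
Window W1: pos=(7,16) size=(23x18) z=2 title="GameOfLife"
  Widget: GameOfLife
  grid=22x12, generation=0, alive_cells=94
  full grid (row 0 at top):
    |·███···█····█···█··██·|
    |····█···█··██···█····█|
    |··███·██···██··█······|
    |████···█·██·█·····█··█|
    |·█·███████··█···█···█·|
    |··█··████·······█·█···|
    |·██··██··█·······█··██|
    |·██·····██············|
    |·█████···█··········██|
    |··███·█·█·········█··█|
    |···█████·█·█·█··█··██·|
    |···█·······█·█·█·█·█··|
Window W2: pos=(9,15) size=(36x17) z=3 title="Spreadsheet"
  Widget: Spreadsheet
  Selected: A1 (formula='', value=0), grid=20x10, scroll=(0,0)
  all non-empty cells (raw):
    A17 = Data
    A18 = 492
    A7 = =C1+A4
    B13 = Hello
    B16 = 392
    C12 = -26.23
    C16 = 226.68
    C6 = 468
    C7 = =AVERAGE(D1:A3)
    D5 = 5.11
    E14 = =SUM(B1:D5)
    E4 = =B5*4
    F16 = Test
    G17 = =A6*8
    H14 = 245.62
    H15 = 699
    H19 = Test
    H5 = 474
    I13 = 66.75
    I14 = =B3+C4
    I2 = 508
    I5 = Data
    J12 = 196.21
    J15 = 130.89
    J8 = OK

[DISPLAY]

                                                     
                                                     
                                                     
                                                     
                                                     
                                                     
                                                     
                                                     
                                                     
                                                     
                                                     
━━━━━━━━━━━━━━━━┓                                    
ileBrowser      ┃                                    
─────┏━━━━━━━━━━━━━━━━━━━━━━━━━━━━━━━━━━┓            
[-]┏━┃ Spreadsheet                      ┃            
  [┃ ┠──────────────────────────────────┨            
  s┠─┃A1:                               ┃            
  p┃G┃       A       B       C       D  ┃            
  c┃·┃----------------------------------┃            
   ┃·┃  1      [0]       0       0      ┃            
   ┃·┃  2        0       0       0      ┃            
   ┃█┃  3        0       0       0      ┃            


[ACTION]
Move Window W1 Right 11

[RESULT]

                                                     
                                                     
                                                     
                                                     
                                                     
                                                     
                                                     
                                                     
                                                     
                                                     
                                                     
━━━━━━━━━━━━━━━━┓                                    
ileBrowser      ┃                                    
─────┏━━━━━━━━━━━━━━━━━━━━━━━━━━━━━━━━━━┓            
[-] p┃ Spreadsheet                      ┃            
  [+]┠──────────────────────────────────┨            
  ser┃A1:                               ┃            
  par┃       A       B       C       D  ┃            
  con┃----------------------------------┃            
     ┃  1      [0]       0       0      ┃            
     ┃  2        0       0       0      ┃            
     ┃  3        0       0       0      ┃            


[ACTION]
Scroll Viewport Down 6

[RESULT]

                                                     
                                                     
                                                     
                                                     
                                                     
━━━━━━━━━━━━━━━━┓                                    
ileBrowser      ┃                                    
─────┏━━━━━━━━━━━━━━━━━━━━━━━━━━━━━━━━━━┓            
[-] p┃ Spreadsheet                      ┃            
  [+]┠──────────────────────────────────┨            
  ser┃A1:                               ┃            
  par┃       A       B       C       D  ┃            
  con┃----------------------------------┃            
     ┃  1      [0]       0       0      ┃            
     ┃  2        0       0       0      ┃            
     ┃  3        0       0       0      ┃            
     ┃  4        0       0       0      ┃            
     ┃  5        0       0       0    5.┃            
     ┃  6        0       0     468      ┃            
━━━━━┃  7        0       0       0      ┃            
     ┃  8        0       0       0      ┃            
     ┃  9        0       0       0      ┃            


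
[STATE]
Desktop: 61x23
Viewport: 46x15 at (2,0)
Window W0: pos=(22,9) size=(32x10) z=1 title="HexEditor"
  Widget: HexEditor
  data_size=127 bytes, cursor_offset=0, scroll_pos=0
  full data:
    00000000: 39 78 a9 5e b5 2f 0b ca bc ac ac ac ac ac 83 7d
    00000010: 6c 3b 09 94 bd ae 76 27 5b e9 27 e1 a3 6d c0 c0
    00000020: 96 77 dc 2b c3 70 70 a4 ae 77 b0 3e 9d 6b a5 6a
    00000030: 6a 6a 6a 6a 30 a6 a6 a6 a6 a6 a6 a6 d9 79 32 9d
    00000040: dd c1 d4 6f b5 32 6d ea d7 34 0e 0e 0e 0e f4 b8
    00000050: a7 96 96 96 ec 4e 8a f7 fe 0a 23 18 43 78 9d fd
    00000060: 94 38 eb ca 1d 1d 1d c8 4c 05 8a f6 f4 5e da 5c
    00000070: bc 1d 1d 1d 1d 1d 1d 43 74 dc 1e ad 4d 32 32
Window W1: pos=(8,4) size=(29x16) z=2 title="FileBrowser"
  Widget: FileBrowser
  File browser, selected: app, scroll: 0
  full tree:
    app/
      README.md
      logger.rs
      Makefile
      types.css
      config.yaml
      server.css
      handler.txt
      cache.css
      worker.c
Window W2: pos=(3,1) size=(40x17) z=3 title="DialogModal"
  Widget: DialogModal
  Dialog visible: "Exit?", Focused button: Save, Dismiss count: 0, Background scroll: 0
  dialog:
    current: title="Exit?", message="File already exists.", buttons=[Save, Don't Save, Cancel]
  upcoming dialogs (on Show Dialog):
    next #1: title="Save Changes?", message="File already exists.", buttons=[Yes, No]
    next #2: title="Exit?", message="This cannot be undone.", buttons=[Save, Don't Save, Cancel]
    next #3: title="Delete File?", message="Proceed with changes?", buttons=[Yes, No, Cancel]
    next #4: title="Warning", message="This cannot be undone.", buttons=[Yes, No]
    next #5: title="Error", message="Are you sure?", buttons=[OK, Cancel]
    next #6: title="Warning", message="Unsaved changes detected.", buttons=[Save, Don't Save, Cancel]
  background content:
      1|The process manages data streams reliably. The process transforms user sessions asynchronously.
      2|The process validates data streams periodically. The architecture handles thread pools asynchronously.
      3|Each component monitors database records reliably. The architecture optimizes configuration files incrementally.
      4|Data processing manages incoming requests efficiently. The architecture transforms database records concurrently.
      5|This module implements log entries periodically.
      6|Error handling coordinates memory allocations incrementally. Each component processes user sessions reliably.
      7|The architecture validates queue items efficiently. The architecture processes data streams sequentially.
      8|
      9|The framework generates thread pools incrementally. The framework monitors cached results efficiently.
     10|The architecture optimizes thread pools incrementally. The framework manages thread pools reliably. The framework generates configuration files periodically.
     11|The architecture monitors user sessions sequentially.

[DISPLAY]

                                              
 ┏━━━━━━━━━━━━━━━━━━━━━━━━━━━━━━━━━━━━━━┓     
 ┃ DialogModal                          ┃     
 ┠──────────────────────────────────────┨     
 ┃The process manages data streams relia┃     
 ┃The process validates data streams per┃     
 ┃Each component monitors database recor┃     
 ┃Data processing manages incoming reque┃     
 ┃Thi┌──────────────────────────────┐per┃     
 ┃Err│            Exit?             │llo┃━━━━━
 ┃The│     File already exists.     │ems┃     
 ┃   │ [Save]  Don't Save   Cancel  │   ┃─────
 ┃The└──────────────────────────────┘s i┃e b5 
 ┃The architecture optimizes thread pool┃4 bd 
 ┃The architecture monitors user session┃b c3 


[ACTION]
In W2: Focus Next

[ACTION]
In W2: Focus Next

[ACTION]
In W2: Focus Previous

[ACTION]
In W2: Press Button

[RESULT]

                                              
 ┏━━━━━━━━━━━━━━━━━━━━━━━━━━━━━━━━━━━━━━┓     
 ┃ DialogModal                          ┃     
 ┠──────────────────────────────────────┨     
 ┃The process manages data streams relia┃     
 ┃The process validates data streams per┃     
 ┃Each component monitors database recor┃     
 ┃Data processing manages incoming reque┃     
 ┃This module implements log entries per┃     
 ┃Error handling coordinates memory allo┃━━━━━
 ┃The architecture validates queue items┃     
 ┃                                      ┃─────
 ┃The framework generates thread pools i┃e b5 
 ┃The architecture optimizes thread pool┃4 bd 
 ┃The architecture monitors user session┃b c3 


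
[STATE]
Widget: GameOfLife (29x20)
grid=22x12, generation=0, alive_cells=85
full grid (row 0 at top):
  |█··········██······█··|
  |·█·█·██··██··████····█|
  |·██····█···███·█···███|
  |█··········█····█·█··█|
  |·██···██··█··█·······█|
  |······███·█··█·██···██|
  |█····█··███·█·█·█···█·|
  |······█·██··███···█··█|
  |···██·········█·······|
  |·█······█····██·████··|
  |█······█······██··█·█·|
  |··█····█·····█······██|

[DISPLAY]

Gen: 0                       
█··········██······█··       
·█·█·██··██··████····█       
·██····█···███·█···███       
█··········█····█·█··█       
·██···██··█··█·······█       
······███·█··█·██···██       
█····█··███·█·█·█···█·       
······█·██··███···█··█       
···██·········█·······       
·█······█····██·████··       
█······█······██··█·█·       
··█····█·····█······██       
                             
                             
                             
                             
                             
                             
                             


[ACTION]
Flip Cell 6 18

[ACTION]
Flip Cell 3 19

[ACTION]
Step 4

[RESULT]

Gen: 4                       
··········████········       
··█···█···█·█··██·██··       
··█████········████·██       
█·█·█·█········███·███       
██··██···············█       
····················██       
····█████···········██       
····██·██·██····█·█·██       
····██·····█··███·█·██       
······███·█···█··██·██       
·········█···██·█··███       
··············██······       
                             
                             
                             
                             
                             
                             
                             


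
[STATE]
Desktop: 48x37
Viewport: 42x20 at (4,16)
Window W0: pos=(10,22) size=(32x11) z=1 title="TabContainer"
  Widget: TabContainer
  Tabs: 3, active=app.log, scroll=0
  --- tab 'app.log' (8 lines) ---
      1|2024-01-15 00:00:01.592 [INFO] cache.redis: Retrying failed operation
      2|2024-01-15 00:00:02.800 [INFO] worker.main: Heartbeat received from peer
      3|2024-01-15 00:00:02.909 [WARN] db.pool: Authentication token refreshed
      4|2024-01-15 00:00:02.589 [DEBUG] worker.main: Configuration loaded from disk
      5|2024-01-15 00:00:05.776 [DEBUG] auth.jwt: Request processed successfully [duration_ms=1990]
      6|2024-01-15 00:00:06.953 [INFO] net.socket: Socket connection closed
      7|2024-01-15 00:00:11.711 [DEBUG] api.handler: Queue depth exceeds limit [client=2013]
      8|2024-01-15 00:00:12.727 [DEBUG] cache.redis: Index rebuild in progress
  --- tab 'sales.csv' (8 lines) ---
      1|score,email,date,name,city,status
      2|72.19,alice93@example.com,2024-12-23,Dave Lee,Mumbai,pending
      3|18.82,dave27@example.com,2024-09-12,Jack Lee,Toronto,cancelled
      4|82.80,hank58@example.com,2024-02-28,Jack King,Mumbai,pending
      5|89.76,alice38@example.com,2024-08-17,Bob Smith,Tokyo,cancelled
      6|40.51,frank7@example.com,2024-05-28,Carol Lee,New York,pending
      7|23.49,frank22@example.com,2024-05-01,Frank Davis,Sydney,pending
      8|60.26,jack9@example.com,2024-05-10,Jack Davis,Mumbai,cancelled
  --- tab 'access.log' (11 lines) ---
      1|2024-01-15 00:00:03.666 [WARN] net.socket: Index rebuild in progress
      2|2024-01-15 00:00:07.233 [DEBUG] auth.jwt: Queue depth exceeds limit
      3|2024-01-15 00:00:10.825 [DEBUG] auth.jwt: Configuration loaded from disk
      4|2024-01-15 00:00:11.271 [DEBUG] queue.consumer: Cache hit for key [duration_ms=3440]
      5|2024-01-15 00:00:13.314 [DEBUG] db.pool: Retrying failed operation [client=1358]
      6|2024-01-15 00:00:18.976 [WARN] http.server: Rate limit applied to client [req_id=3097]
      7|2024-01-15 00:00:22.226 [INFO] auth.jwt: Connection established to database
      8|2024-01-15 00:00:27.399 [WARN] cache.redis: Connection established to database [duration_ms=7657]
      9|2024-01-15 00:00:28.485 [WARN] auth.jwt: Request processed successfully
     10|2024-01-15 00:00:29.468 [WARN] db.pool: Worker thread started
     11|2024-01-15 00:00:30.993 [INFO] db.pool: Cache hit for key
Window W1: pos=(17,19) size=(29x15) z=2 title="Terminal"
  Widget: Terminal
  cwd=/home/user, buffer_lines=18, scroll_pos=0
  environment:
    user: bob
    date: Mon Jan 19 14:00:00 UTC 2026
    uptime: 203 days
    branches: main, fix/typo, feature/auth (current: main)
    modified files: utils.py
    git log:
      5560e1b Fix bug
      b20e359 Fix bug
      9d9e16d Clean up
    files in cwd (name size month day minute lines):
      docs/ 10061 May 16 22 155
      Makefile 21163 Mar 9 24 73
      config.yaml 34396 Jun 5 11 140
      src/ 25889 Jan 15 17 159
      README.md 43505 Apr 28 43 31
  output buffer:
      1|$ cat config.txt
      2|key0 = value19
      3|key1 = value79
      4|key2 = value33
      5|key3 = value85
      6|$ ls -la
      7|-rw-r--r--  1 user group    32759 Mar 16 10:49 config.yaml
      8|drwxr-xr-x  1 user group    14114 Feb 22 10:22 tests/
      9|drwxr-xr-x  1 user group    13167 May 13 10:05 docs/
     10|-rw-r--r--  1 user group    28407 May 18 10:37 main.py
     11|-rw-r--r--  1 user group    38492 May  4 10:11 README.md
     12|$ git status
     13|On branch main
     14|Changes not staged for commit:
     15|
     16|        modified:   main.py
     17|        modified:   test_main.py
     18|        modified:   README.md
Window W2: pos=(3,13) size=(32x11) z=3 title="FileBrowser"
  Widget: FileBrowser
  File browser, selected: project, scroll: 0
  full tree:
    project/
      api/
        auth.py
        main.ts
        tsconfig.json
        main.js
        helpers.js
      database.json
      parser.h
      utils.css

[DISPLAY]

> [-] project/                ┃           
    [+] api/                  ┃           
    database.json             ┃           
    parser.h                  ┃━━━━━━━━━━┓
    utils.css                 ┃          ┃
                              ┃──────────┨
                              ┃          ┃
━━━━━━━━━━━━━━━━━━━━━━━━━━━━━━┛          ┃
      ┠──────┃key1 = value79             ┃
      ┃[app.l┃key2 = value33             ┃
      ┃──────┃key3 = value85             ┃
      ┃2024-0┃$ ls -la                   ┃
      ┃2024-0┃-rw-r--r--  1 user group   ┃
      ┃2024-0┃drwxr-xr-x  1 user group   ┃
      ┃2024-0┃drwxr-xr-x  1 user group   ┃
      ┃2024-0┃-rw-r--r--  1 user group   ┃
      ┗━━━━━━┃-rw-r--r--  1 user group   ┃
             ┗━━━━━━━━━━━━━━━━━━━━━━━━━━━┛
                                          
                                          


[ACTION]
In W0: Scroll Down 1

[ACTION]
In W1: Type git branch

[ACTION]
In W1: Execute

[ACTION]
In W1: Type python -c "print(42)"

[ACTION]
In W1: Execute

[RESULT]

> [-] project/                ┃           
    [+] api/                  ┃           
    database.json             ┃           
    parser.h                  ┃━━━━━━━━━━┓
    utils.css                 ┃          ┃
                              ┃──────────┨
                              ┃          ┃
━━━━━━━━━━━━━━━━━━━━━━━━━━━━━━┛   main.py┃
      ┠──────┃        modified:   test_ma┃
      ┃[app.l┃        modified:   README.┃
      ┃──────┃$ git branch               ┃
      ┃2024-0┃* main                     ┃
      ┃2024-0┃  fix/typo                 ┃
      ┃2024-0┃  feature/auth             ┃
      ┃2024-0┃$ python -c "print(42)"    ┃
      ┃2024-0┃42                         ┃
      ┗━━━━━━┃$ █                        ┃
             ┗━━━━━━━━━━━━━━━━━━━━━━━━━━━┛
                                          
                                          


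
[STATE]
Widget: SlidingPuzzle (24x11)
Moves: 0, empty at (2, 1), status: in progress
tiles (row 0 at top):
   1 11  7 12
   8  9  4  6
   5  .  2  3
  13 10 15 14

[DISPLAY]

┌────┬────┬────┬────┐   
│  1 │ 11 │  7 │ 12 │   
├────┼────┼────┼────┤   
│  8 │  9 │  4 │  6 │   
├────┼────┼────┼────┤   
│  5 │    │  2 │  3 │   
├────┼────┼────┼────┤   
│ 13 │ 10 │ 15 │ 14 │   
└────┴────┴────┴────┘   
Moves: 0                
                        


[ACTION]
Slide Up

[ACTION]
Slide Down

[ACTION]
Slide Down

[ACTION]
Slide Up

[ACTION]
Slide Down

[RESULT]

┌────┬────┬────┬────┐   
│  1 │ 11 │  7 │ 12 │   
├────┼────┼────┼────┤   
│  8 │    │  4 │  6 │   
├────┼────┼────┼────┤   
│  5 │  9 │  2 │  3 │   
├────┼────┼────┼────┤   
│ 13 │ 10 │ 15 │ 14 │   
└────┴────┴────┴────┘   
Moves: 5                
                        


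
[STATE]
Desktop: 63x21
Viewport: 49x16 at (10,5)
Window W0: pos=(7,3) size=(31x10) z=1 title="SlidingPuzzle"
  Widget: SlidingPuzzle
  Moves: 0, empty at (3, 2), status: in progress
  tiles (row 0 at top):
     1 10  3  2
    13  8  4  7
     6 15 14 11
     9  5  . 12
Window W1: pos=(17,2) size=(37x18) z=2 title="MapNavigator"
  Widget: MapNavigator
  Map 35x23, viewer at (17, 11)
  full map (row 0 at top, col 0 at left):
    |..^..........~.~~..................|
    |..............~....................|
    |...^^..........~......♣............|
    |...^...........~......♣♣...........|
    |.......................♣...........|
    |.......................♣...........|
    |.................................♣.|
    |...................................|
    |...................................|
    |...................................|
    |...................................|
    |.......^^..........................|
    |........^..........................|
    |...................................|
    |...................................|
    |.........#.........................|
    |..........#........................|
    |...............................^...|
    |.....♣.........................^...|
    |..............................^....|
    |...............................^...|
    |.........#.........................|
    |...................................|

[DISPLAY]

───────┃.......................♣...........┃     
───┬───┃.......................♣...........┃     
 1 │ 10┃.................................♣.┃     
───┼───┃...................................┃     
13 │  8┃...................................┃     
───┼───┃...................................┃     
 6 │ 15┃...................................┃     
━━━━━━━┃.......^^........@.................┃     
       ┃........^..........................┃     
       ┃...................................┃     
       ┃...................................┃     
       ┃.........#.........................┃     
       ┃..........#........................┃     
       ┃...............................^...┃     
       ┗━━━━━━━━━━━━━━━━━━━━━━━━━━━━━━━━━━━┛     
                                                 


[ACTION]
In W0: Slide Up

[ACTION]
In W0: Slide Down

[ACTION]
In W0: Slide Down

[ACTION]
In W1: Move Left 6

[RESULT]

───────┃      .......................♣.....┃     
───┬───┃      .......................♣.....┃     
 1 │ 10┃      .............................┃     
───┼───┃      .............................┃     
13 │  8┃      .............................┃     
───┼───┃      .............................┃     
 6 │ 15┃      .............................┃     
━━━━━━━┃      .......^^..@.................┃     
       ┃      ........^....................┃     
       ┃      .............................┃     
       ┃      .............................┃     
       ┃      .........#...................┃     
       ┃      ..........#..................┃     
       ┃      .............................┃     
       ┗━━━━━━━━━━━━━━━━━━━━━━━━━━━━━━━━━━━┛     
                                                 


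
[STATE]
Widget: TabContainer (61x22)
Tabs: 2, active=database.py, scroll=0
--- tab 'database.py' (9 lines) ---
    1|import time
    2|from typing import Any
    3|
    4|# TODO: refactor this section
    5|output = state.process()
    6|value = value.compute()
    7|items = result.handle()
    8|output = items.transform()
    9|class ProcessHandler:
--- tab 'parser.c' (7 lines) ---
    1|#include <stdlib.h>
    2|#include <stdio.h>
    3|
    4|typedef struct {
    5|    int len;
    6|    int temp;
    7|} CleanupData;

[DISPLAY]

[database.py]│ parser.c                                      
─────────────────────────────────────────────────────────────
import time                                                  
from typing import Any                                       
                                                             
# TODO: refactor this section                                
output = state.process()                                     
value = value.compute()                                      
items = result.handle()                                      
output = items.transform()                                   
class ProcessHandler:                                        
                                                             
                                                             
                                                             
                                                             
                                                             
                                                             
                                                             
                                                             
                                                             
                                                             
                                                             


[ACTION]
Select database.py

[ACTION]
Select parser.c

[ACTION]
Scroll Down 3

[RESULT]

 database.py │[parser.c]                                     
─────────────────────────────────────────────────────────────
typedef struct {                                             
    int len;                                                 
    int temp;                                                
} CleanupData;                                               
                                                             
                                                             
                                                             
                                                             
                                                             
                                                             
                                                             
                                                             
                                                             
                                                             
                                                             
                                                             
                                                             
                                                             
                                                             
                                                             


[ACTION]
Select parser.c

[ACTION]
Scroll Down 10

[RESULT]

 database.py │[parser.c]                                     
─────────────────────────────────────────────────────────────
} CleanupData;                                               
                                                             
                                                             
                                                             
                                                             
                                                             
                                                             
                                                             
                                                             
                                                             
                                                             
                                                             
                                                             
                                                             
                                                             
                                                             
                                                             
                                                             
                                                             
                                                             


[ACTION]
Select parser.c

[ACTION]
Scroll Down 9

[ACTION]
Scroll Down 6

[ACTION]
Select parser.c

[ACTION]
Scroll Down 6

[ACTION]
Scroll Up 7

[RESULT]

 database.py │[parser.c]                                     
─────────────────────────────────────────────────────────────
#include <stdlib.h>                                          
#include <stdio.h>                                           
                                                             
typedef struct {                                             
    int len;                                                 
    int temp;                                                
} CleanupData;                                               
                                                             
                                                             
                                                             
                                                             
                                                             
                                                             
                                                             
                                                             
                                                             
                                                             
                                                             
                                                             
                                                             
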